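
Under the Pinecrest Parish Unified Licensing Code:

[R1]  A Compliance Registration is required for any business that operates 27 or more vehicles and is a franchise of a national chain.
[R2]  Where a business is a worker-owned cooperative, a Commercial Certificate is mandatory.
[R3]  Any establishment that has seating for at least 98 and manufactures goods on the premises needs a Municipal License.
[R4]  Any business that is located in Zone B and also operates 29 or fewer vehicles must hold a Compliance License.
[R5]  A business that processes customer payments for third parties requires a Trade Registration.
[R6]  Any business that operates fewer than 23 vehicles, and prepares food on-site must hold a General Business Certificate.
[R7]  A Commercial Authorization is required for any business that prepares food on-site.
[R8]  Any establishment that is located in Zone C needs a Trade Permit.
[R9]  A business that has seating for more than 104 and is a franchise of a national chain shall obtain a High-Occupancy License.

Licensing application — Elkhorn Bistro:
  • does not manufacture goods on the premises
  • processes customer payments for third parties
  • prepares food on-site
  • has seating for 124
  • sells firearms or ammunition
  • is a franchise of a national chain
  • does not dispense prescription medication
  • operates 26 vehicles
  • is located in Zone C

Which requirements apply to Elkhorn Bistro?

Commercial Authorization, High-Occupancy License, Trade Permit, Trade Registration

[R1] vehicles 26 < 27; is a franchise of a national chain → Compliance Registration not required.
[R2] is a franchise of a national chain (not: is a worker-owned cooperative) → Commercial Certificate not required.
[R3] seating 124 ≥ 98; does not manufacture goods on the premises → Municipal License not required.
[R4] is located in Zone C (not: is located in Zone B); vehicles 26 ≤ 29 → Compliance License not required.
[R5] processes customer payments for third parties → Trade Registration required.
[R6] vehicles 26 ≥ 23; prepares food on-site → General Business Certificate not required.
[R7] prepares food on-site → Commercial Authorization required.
[R8] is located in Zone C → Trade Permit required.
[R9] seating 124 > 104; is a franchise of a national chain → High-Occupancy License required.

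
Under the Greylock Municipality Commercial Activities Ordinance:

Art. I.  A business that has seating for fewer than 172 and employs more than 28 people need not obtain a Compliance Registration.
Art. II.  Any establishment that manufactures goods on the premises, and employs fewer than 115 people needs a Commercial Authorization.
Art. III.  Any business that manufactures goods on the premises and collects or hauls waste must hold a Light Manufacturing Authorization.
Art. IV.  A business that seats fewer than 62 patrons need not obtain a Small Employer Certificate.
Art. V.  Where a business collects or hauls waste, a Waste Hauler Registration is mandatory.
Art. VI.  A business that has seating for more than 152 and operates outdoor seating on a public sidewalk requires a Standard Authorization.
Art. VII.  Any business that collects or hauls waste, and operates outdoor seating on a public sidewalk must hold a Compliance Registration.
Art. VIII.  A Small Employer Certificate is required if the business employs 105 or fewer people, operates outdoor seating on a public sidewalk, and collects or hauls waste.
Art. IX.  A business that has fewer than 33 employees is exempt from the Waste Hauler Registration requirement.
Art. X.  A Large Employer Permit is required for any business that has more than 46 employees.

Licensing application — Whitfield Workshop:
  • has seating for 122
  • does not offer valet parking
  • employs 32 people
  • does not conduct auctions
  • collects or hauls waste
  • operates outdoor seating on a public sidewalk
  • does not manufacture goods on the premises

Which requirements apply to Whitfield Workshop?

Art. I. seating 122 < 172; employees 32 > 28 → exempt from Compliance Registration.
Art. II. does not manufacture goods on the premises; employees 32 < 115 → Commercial Authorization not required.
Art. III. does not manufacture goods on the premises; collects or hauls waste → Light Manufacturing Authorization not required.
Art. IV. seating 122 ≥ 62 → Small Employer Certificate exemption does not apply.
Art. V. collects or hauls waste → Waste Hauler Registration required.
Art. VI. seating 122 ≤ 152; operates outdoor seating on a public sidewalk → Standard Authorization not required.
Art. VII. collects or hauls waste; operates outdoor seating on a public sidewalk → Compliance Registration required.
Art. VIII. employees 32 ≤ 105; operates outdoor seating on a public sidewalk; collects or hauls waste → Small Employer Certificate required.
Art. IX. employees 32 < 33 → exempt from Waste Hauler Registration.
Art. X. employees 32 ≤ 46 → Large Employer Permit not required.

Small Employer Certificate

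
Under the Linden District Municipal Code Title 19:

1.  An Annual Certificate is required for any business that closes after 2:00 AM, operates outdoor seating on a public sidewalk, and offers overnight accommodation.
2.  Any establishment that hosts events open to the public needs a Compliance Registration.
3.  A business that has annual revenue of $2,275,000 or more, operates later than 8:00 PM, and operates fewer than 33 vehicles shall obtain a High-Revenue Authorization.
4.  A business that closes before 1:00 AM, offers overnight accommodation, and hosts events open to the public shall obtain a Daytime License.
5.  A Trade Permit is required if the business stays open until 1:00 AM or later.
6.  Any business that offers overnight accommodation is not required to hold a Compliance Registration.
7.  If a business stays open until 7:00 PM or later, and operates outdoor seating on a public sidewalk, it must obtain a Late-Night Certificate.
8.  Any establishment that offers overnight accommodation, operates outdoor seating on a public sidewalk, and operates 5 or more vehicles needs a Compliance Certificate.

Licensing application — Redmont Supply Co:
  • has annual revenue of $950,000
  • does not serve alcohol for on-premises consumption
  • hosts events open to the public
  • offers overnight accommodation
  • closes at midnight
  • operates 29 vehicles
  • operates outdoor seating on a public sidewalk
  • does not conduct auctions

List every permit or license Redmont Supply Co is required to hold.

Compliance Certificate, Daytime License, Late-Night Certificate

1. closes midnight, at/before 2:00 AM; operates outdoor seating on a public sidewalk; offers overnight accommodation → Annual Certificate not required.
2. hosts events open to the public → Compliance Registration required.
3. revenue $950,000 < $2,275,000; closes midnight, after 8:00 PM; vehicles 29 < 33 → High-Revenue Authorization not required.
4. closes midnight, at/before 1:00 AM; offers overnight accommodation; hosts events open to the public → Daytime License required.
5. closes midnight, at/before 1:00 AM → Trade Permit not required.
6. offers overnight accommodation → exempt from Compliance Registration.
7. closes midnight, after 7:00 PM; operates outdoor seating on a public sidewalk → Late-Night Certificate required.
8. offers overnight accommodation; operates outdoor seating on a public sidewalk; vehicles 29 ≥ 5 → Compliance Certificate required.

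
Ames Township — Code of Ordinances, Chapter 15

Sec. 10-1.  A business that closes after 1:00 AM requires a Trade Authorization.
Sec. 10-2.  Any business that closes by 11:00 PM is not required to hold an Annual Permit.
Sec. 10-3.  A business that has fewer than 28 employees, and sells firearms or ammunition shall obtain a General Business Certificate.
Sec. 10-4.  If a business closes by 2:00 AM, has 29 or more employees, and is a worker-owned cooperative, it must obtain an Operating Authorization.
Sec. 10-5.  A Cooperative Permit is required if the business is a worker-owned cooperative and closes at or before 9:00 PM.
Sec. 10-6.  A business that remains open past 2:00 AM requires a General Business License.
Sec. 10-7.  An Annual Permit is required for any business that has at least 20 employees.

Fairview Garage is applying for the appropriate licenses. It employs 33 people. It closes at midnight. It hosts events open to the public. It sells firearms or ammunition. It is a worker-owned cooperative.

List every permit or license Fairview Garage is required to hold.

Sec. 10-1. closes midnight, at/before 1:00 AM → Trade Authorization not required.
Sec. 10-2. closes midnight, after 11:00 PM → Annual Permit exemption does not apply.
Sec. 10-3. employees 33 ≥ 28; sells firearms or ammunition → General Business Certificate not required.
Sec. 10-4. closes midnight, at/before 2:00 AM; employees 33 ≥ 29; is a worker-owned cooperative → Operating Authorization required.
Sec. 10-5. is a worker-owned cooperative; closes midnight, after 9:00 PM → Cooperative Permit not required.
Sec. 10-6. closes midnight, at/before 2:00 AM → General Business License not required.
Sec. 10-7. employees 33 ≥ 20 → Annual Permit required.

Annual Permit, Operating Authorization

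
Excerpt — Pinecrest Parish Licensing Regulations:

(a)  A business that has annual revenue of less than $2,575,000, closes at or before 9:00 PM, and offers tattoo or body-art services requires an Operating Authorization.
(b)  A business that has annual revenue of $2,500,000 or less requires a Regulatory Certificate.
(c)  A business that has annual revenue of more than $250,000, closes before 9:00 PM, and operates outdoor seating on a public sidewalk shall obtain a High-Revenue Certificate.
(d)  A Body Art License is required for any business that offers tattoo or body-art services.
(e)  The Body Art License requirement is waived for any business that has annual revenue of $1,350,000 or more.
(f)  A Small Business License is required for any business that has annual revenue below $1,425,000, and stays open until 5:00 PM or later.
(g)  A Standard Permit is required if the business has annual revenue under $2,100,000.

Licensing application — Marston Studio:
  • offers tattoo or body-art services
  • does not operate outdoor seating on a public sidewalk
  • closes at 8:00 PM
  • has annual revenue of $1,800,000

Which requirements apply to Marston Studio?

(a) revenue $1,800,000 < $2,575,000; closes 8:00 PM, at/before 9:00 PM; offers tattoo or body-art services → Operating Authorization required.
(b) revenue $1,800,000 ≤ $2,500,000 → Regulatory Certificate required.
(c) revenue $1,800,000 > $250,000; closes 8:00 PM, at/before 9:00 PM; does not operate outdoor seating on a public sidewalk → High-Revenue Certificate not required.
(d) offers tattoo or body-art services → Body Art License required.
(e) revenue $1,800,000 ≥ $1,350,000 → exempt from Body Art License.
(f) revenue $1,800,000 ≥ $1,425,000; closes 8:00 PM, after 5:00 PM → Small Business License not required.
(g) revenue $1,800,000 < $2,100,000 → Standard Permit required.

Operating Authorization, Regulatory Certificate, Standard Permit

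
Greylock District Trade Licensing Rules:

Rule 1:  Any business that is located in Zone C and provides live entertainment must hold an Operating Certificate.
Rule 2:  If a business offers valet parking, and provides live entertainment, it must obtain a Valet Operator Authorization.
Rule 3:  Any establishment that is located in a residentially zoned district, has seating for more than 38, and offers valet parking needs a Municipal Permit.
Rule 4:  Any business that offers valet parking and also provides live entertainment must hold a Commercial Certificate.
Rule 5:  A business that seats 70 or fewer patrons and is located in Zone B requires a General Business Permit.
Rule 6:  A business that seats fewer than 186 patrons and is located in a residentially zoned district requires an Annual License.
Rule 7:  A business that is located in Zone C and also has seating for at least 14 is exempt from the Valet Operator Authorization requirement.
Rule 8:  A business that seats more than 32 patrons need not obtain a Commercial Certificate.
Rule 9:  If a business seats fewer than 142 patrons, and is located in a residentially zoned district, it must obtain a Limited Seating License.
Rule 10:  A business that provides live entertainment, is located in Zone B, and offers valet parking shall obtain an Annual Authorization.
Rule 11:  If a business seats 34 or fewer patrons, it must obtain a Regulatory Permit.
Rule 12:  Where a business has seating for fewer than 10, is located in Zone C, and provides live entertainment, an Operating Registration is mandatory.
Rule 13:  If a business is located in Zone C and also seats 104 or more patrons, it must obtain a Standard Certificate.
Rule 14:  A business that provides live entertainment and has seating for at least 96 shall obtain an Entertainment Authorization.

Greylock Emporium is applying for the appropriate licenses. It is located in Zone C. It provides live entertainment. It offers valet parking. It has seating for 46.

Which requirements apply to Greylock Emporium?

Operating Certificate

Rule 1: is located in Zone C; provides live entertainment → Operating Certificate required.
Rule 2: offers valet parking; provides live entertainment → Valet Operator Authorization required.
Rule 3: is located in Zone C (not: is located in a residentially zoned district); seating 46 > 38; offers valet parking → Municipal Permit not required.
Rule 4: offers valet parking; provides live entertainment → Commercial Certificate required.
Rule 5: seating 46 ≤ 70; is located in Zone C (not: is located in Zone B) → General Business Permit not required.
Rule 6: seating 46 < 186; is located in Zone C (not: is located in a residentially zoned district) → Annual License not required.
Rule 7: is located in Zone C; seating 46 ≥ 14 → exempt from Valet Operator Authorization.
Rule 8: seating 46 > 32 → exempt from Commercial Certificate.
Rule 9: seating 46 < 142; is located in Zone C (not: is located in a residentially zoned district) → Limited Seating License not required.
Rule 10: provides live entertainment; is located in Zone C (not: is located in Zone B); offers valet parking → Annual Authorization not required.
Rule 11: seating 46 > 34 → Regulatory Permit not required.
Rule 12: seating 46 ≥ 10; is located in Zone C; provides live entertainment → Operating Registration not required.
Rule 13: is located in Zone C; seating 46 < 104 → Standard Certificate not required.
Rule 14: provides live entertainment; seating 46 < 96 → Entertainment Authorization not required.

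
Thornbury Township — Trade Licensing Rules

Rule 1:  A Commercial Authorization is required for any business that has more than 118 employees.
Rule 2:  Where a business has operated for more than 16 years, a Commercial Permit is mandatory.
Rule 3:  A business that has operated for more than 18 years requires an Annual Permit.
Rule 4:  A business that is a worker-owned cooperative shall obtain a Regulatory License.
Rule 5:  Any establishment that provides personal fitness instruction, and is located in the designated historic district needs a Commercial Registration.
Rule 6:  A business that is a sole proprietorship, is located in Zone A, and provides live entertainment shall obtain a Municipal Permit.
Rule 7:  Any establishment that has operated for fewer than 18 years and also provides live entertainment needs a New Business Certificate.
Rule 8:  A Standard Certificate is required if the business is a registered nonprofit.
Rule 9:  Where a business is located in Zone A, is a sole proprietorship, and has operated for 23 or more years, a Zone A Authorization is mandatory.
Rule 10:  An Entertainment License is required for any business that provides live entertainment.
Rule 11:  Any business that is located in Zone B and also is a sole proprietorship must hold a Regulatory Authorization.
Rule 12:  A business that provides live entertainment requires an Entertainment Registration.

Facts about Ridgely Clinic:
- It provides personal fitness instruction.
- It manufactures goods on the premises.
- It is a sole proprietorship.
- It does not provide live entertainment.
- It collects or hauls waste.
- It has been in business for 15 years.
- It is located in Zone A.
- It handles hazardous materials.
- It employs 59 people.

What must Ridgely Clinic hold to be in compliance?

Rule 1: employees 59 ≤ 118 → Commercial Authorization not required.
Rule 2: years in business 15 ≤ 16 → Commercial Permit not required.
Rule 3: years in business 15 ≤ 18 → Annual Permit not required.
Rule 4: is a sole proprietorship (not: is a worker-owned cooperative) → Regulatory License not required.
Rule 5: provides personal fitness instruction; is located in Zone A (not: is located in the designated historic district) → Commercial Registration not required.
Rule 6: is a sole proprietorship; is located in Zone A; does not provide live entertainment → Municipal Permit not required.
Rule 7: years in business 15 < 18; does not provide live entertainment → New Business Certificate not required.
Rule 8: is a sole proprietorship (not: is a registered nonprofit) → Standard Certificate not required.
Rule 9: is located in Zone A; is a sole proprietorship; years in business 15 < 23 → Zone A Authorization not required.
Rule 10: does not provide live entertainment → Entertainment License not required.
Rule 11: is located in Zone A (not: is located in Zone B); is a sole proprietorship → Regulatory Authorization not required.
Rule 12: does not provide live entertainment → Entertainment Registration not required.

None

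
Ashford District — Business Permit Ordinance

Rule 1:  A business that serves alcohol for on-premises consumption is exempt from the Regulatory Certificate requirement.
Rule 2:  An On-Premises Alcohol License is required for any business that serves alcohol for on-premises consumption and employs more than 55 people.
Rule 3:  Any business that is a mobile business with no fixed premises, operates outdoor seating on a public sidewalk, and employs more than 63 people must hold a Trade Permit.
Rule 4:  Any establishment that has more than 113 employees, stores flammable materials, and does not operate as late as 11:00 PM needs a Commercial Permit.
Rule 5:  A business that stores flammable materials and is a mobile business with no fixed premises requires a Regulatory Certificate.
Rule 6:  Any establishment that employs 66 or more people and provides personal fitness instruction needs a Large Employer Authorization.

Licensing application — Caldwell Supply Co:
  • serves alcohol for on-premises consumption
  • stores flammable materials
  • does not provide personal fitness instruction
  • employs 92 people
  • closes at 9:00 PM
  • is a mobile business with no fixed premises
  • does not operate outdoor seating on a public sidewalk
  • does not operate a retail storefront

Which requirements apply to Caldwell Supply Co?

On-Premises Alcohol License

Rule 1: serves alcohol for on-premises consumption → exempt from Regulatory Certificate.
Rule 2: serves alcohol for on-premises consumption; employees 92 > 55 → On-Premises Alcohol License required.
Rule 3: is a mobile business with no fixed premises; does not operate outdoor seating on a public sidewalk; employees 92 > 63 → Trade Permit not required.
Rule 4: employees 92 ≤ 113; stores flammable materials; closes 9:00 PM, at/before 11:00 PM → Commercial Permit not required.
Rule 5: stores flammable materials; is a mobile business with no fixed premises → Regulatory Certificate required.
Rule 6: employees 92 ≥ 66; does not provide personal fitness instruction → Large Employer Authorization not required.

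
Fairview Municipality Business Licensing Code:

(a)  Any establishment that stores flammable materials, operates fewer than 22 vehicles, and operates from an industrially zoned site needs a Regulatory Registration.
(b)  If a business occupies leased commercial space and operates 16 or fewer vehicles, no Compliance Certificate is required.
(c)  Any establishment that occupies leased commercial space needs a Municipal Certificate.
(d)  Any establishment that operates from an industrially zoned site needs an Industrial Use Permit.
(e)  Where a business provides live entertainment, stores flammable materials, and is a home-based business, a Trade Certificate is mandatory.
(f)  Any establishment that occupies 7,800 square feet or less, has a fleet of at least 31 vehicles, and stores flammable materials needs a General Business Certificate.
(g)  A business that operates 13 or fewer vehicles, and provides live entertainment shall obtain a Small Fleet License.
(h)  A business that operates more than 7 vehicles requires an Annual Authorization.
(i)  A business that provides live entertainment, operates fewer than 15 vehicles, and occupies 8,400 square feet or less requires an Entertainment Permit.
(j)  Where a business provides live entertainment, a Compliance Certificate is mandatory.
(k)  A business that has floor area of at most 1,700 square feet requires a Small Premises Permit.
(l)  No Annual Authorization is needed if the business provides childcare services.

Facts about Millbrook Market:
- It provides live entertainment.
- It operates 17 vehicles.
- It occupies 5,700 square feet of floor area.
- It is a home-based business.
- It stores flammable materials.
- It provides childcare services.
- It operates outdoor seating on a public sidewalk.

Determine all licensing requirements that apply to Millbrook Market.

Compliance Certificate, Trade Certificate

(a) stores flammable materials; vehicles 17 < 22; is a home-based business (not: operates from an industrially zoned site) → Regulatory Registration not required.
(b) is a home-based business (not: occupies leased commercial space); vehicles 17 > 16 → Compliance Certificate exemption does not apply.
(c) is a home-based business (not: occupies leased commercial space) → Municipal Certificate not required.
(d) is a home-based business (not: operates from an industrially zoned site) → Industrial Use Permit not required.
(e) provides live entertainment; stores flammable materials; is a home-based business → Trade Certificate required.
(f) floor area 5,700 square feet ≤ 7,800 square feet; vehicles 17 < 31; stores flammable materials → General Business Certificate not required.
(g) vehicles 17 > 13; provides live entertainment → Small Fleet License not required.
(h) vehicles 17 > 7 → Annual Authorization required.
(i) provides live entertainment; vehicles 17 ≥ 15; floor area 5,700 square feet ≤ 8,400 square feet → Entertainment Permit not required.
(j) provides live entertainment → Compliance Certificate required.
(k) floor area 5,700 square feet > 1,700 square feet → Small Premises Permit not required.
(l) provides childcare services → exempt from Annual Authorization.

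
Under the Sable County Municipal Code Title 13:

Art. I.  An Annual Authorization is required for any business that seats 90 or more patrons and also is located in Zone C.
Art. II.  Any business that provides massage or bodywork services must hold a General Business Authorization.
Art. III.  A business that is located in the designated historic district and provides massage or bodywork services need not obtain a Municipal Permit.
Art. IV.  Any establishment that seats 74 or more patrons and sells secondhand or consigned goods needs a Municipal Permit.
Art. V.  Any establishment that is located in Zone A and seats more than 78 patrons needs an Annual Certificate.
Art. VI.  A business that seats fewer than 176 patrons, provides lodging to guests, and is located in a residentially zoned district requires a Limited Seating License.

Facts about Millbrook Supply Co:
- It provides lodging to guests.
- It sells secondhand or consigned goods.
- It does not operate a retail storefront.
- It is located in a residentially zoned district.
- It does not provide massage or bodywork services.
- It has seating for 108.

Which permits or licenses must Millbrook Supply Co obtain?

Limited Seating License, Municipal Permit

Art. I. seating 108 ≥ 90; is located in a residentially zoned district (not: is located in Zone C) → Annual Authorization not required.
Art. II. does not provide massage or bodywork services → General Business Authorization not required.
Art. III. is located in a residentially zoned district (not: is located in the designated historic district); does not provide massage or bodywork services → Municipal Permit exemption does not apply.
Art. IV. seating 108 ≥ 74; sells secondhand or consigned goods → Municipal Permit required.
Art. V. is located in a residentially zoned district (not: is located in Zone A); seating 108 > 78 → Annual Certificate not required.
Art. VI. seating 108 < 176; provides lodging to guests; is located in a residentially zoned district → Limited Seating License required.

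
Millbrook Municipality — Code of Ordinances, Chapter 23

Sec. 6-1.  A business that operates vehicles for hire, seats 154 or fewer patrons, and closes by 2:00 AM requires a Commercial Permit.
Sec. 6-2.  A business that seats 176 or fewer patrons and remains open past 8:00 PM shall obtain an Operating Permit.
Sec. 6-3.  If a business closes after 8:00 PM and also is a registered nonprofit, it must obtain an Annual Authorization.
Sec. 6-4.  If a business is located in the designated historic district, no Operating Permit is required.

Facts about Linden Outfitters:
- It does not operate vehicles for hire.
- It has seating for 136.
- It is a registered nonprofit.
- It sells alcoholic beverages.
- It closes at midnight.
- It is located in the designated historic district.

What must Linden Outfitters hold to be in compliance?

Annual Authorization

Sec. 6-1. does not operate vehicles for hire; seating 136 ≤ 154; closes midnight, at/before 2:00 AM → Commercial Permit not required.
Sec. 6-2. seating 136 ≤ 176; closes midnight, after 8:00 PM → Operating Permit required.
Sec. 6-3. closes midnight, after 8:00 PM; is a registered nonprofit → Annual Authorization required.
Sec. 6-4. is located in the designated historic district → exempt from Operating Permit.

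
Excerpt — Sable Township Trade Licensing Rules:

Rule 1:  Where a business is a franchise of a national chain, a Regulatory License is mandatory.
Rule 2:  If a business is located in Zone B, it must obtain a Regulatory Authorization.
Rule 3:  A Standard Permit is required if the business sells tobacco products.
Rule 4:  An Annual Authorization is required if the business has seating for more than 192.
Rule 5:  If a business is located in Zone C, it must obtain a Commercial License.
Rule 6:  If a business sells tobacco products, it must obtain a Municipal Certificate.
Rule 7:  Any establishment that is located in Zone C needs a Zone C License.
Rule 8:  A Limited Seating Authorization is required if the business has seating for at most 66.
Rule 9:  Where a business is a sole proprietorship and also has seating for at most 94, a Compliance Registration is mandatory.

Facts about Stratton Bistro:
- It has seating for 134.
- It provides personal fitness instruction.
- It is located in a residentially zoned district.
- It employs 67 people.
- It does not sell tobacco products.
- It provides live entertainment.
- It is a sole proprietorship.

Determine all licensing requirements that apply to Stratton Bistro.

None

Rule 1: is a sole proprietorship (not: is a franchise of a national chain) → Regulatory License not required.
Rule 2: is located in a residentially zoned district (not: is located in Zone B) → Regulatory Authorization not required.
Rule 3: does not sell tobacco products → Standard Permit not required.
Rule 4: seating 134 ≤ 192 → Annual Authorization not required.
Rule 5: is located in a residentially zoned district (not: is located in Zone C) → Commercial License not required.
Rule 6: does not sell tobacco products → Municipal Certificate not required.
Rule 7: is located in a residentially zoned district (not: is located in Zone C) → Zone C License not required.
Rule 8: seating 134 > 66 → Limited Seating Authorization not required.
Rule 9: is a sole proprietorship; seating 134 > 94 → Compliance Registration not required.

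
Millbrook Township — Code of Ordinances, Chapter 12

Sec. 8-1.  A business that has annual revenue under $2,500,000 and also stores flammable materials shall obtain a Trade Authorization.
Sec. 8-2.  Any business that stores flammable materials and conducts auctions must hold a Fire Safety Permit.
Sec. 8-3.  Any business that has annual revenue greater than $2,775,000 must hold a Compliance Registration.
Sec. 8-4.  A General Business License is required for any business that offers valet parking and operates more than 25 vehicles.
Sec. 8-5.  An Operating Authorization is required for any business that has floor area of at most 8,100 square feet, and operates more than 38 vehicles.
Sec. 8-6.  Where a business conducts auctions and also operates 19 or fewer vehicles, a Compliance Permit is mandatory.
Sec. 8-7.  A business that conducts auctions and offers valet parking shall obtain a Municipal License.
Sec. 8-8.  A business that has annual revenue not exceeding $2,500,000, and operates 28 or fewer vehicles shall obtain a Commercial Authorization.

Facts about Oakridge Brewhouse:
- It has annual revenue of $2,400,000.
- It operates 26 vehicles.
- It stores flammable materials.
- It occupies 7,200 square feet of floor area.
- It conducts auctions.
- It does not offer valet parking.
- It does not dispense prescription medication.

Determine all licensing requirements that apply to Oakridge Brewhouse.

Commercial Authorization, Fire Safety Permit, Trade Authorization

Sec. 8-1. revenue $2,400,000 < $2,500,000; stores flammable materials → Trade Authorization required.
Sec. 8-2. stores flammable materials; conducts auctions → Fire Safety Permit required.
Sec. 8-3. revenue $2,400,000 ≤ $2,775,000 → Compliance Registration not required.
Sec. 8-4. does not offer valet parking; vehicles 26 > 25 → General Business License not required.
Sec. 8-5. floor area 7,200 square feet ≤ 8,100 square feet; vehicles 26 ≤ 38 → Operating Authorization not required.
Sec. 8-6. conducts auctions; vehicles 26 > 19 → Compliance Permit not required.
Sec. 8-7. conducts auctions; does not offer valet parking → Municipal License not required.
Sec. 8-8. revenue $2,400,000 ≤ $2,500,000; vehicles 26 ≤ 28 → Commercial Authorization required.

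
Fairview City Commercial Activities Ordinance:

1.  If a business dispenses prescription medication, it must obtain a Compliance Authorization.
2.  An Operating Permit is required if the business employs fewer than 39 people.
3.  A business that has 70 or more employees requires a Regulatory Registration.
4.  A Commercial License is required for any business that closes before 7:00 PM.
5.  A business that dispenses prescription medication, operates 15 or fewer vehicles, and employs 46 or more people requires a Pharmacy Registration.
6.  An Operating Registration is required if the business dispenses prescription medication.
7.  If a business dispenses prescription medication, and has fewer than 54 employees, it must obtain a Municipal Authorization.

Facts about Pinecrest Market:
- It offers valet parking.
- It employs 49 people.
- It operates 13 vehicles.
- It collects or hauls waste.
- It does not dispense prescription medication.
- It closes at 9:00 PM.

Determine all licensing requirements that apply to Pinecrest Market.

None

1. does not dispense prescription medication → Compliance Authorization not required.
2. employees 49 ≥ 39 → Operating Permit not required.
3. employees 49 < 70 → Regulatory Registration not required.
4. closes 9:00 PM, after 7:00 PM → Commercial License not required.
5. does not dispense prescription medication; vehicles 13 ≤ 15; employees 49 ≥ 46 → Pharmacy Registration not required.
6. does not dispense prescription medication → Operating Registration not required.
7. does not dispense prescription medication; employees 49 < 54 → Municipal Authorization not required.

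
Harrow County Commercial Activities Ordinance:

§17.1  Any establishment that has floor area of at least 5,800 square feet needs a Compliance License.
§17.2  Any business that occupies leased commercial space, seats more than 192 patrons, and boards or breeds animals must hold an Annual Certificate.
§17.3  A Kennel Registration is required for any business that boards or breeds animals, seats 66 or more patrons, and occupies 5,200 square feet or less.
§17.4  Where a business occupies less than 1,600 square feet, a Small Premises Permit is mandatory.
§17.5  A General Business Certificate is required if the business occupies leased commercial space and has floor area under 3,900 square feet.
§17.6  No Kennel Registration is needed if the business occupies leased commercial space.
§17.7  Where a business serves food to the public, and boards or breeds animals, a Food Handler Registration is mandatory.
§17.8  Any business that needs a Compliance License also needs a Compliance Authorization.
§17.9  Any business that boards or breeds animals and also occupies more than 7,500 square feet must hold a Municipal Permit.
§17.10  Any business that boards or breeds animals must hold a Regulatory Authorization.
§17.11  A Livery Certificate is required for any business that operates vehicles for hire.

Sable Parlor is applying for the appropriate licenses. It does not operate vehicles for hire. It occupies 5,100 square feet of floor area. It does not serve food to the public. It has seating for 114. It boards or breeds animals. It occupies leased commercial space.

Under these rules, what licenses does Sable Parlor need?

§17.1 floor area 5,100 square feet < 5,800 square feet → Compliance License not required.
§17.2 occupies leased commercial space; seating 114 ≤ 192; boards or breeds animals → Annual Certificate not required.
§17.3 boards or breeds animals; seating 114 ≥ 66; floor area 5,100 square feet ≤ 5,200 square feet → Kennel Registration required.
§17.4 floor area 5,100 square feet ≥ 1,600 square feet → Small Premises Permit not required.
§17.5 occupies leased commercial space; floor area 5,100 square feet ≥ 3,900 square feet → General Business Certificate not required.
§17.6 occupies leased commercial space → exempt from Kennel Registration.
§17.7 does not serve food to the public; boards or breeds animals → Food Handler Registration not required.
§17.8 Compliance License is not required → no effect.
§17.9 boards or breeds animals; floor area 5,100 square feet ≤ 7,500 square feet → Municipal Permit not required.
§17.10 boards or breeds animals → Regulatory Authorization required.
§17.11 does not operate vehicles for hire → Livery Certificate not required.

Regulatory Authorization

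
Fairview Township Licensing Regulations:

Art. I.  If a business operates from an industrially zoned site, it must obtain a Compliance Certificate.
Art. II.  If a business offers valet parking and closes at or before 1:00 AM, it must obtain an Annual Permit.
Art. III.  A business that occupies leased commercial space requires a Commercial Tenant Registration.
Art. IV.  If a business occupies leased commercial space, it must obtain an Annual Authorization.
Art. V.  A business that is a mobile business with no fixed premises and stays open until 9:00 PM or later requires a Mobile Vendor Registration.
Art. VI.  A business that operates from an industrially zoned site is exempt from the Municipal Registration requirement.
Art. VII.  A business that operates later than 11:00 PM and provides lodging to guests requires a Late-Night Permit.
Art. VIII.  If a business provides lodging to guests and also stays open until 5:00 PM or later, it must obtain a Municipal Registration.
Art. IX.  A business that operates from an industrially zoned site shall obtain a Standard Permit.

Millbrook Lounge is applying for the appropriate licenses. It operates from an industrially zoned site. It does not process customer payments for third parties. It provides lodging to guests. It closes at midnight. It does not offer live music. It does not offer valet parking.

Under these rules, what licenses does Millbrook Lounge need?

Compliance Certificate, Late-Night Permit, Standard Permit

Art. I. operates from an industrially zoned site → Compliance Certificate required.
Art. II. does not offer valet parking; closes midnight, at/before 1:00 AM → Annual Permit not required.
Art. III. operates from an industrially zoned site (not: occupies leased commercial space) → Commercial Tenant Registration not required.
Art. IV. operates from an industrially zoned site (not: occupies leased commercial space) → Annual Authorization not required.
Art. V. operates from an industrially zoned site (not: is a mobile business with no fixed premises); closes midnight, after 9:00 PM → Mobile Vendor Registration not required.
Art. VI. operates from an industrially zoned site → exempt from Municipal Registration.
Art. VII. closes midnight, after 11:00 PM; provides lodging to guests → Late-Night Permit required.
Art. VIII. provides lodging to guests; closes midnight, after 5:00 PM → Municipal Registration required.
Art. IX. operates from an industrially zoned site → Standard Permit required.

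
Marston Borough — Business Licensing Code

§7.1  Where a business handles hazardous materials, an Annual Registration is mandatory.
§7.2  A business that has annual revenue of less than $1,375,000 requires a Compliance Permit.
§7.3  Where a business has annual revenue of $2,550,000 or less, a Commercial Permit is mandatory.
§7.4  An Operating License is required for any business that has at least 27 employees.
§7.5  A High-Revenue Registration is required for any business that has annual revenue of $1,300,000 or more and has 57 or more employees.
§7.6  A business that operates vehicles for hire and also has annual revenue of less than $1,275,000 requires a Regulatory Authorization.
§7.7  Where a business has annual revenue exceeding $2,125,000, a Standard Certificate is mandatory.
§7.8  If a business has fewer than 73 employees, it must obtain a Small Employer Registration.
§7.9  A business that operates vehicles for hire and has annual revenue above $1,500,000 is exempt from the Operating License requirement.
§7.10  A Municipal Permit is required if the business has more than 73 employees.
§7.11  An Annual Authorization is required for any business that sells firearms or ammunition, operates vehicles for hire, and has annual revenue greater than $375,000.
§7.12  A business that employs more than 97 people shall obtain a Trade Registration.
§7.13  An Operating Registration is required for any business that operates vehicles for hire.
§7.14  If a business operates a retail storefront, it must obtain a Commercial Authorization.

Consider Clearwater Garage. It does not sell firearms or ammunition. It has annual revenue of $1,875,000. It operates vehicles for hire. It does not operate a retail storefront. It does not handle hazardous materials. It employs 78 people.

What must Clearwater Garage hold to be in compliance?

§7.1 does not handle hazardous materials → Annual Registration not required.
§7.2 revenue $1,875,000 ≥ $1,375,000 → Compliance Permit not required.
§7.3 revenue $1,875,000 ≤ $2,550,000 → Commercial Permit required.
§7.4 employees 78 ≥ 27 → Operating License required.
§7.5 revenue $1,875,000 ≥ $1,300,000; employees 78 ≥ 57 → High-Revenue Registration required.
§7.6 operates vehicles for hire; revenue $1,875,000 ≥ $1,275,000 → Regulatory Authorization not required.
§7.7 revenue $1,875,000 ≤ $2,125,000 → Standard Certificate not required.
§7.8 employees 78 ≥ 73 → Small Employer Registration not required.
§7.9 operates vehicles for hire; revenue $1,875,000 > $1,500,000 → exempt from Operating License.
§7.10 employees 78 > 73 → Municipal Permit required.
§7.11 does not sell firearms or ammunition; operates vehicles for hire; revenue $1,875,000 > $375,000 → Annual Authorization not required.
§7.12 employees 78 ≤ 97 → Trade Registration not required.
§7.13 operates vehicles for hire → Operating Registration required.
§7.14 does not operate a retail storefront → Commercial Authorization not required.

Commercial Permit, High-Revenue Registration, Municipal Permit, Operating Registration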